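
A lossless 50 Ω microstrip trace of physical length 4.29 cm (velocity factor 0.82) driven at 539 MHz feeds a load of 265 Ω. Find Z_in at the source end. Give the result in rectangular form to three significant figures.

λ = v/f = 0.82·c / 539 MHz = 0.456 m
βl = 2π·l/λ = 2π × 0.094 = 33.8°
tan(βl) = tan(33.8°) = 0.67
Z_in = Z_0·(Z_L + jZ_0·tanβl)/(Z_0 + jZ_L·tanβl)
     = 50·(265 + j33.5)/(50 + j178)

Z_in ≈ 28.2 − j66.6 Ω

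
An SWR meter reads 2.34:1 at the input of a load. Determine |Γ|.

|Γ| = (S − 1)/(S + 1) = (2.34 − 1)/(2.34 + 1) = 1.34/3.34

|Γ| ≈ 0.401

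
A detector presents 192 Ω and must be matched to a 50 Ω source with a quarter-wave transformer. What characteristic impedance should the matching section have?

Z_qwt ≈ 98 Ω

Z_qwt = √(Z_0·R_L) = √(50 × 192) = √9600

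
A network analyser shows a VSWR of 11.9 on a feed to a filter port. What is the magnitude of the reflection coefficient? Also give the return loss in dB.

|Γ| = (S − 1)/(S + 1) = (11.9 − 1)/(11.9 + 1) = 10.9/12.9
RL = −20·log₁₀|Γ| = −20·log₁₀(0.845)

|Γ| ≈ 0.845; return loss ≈ 1.46 dB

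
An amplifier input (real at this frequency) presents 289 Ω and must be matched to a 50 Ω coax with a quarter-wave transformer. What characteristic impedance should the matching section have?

Z_qwt ≈ 120 Ω

Z_qwt = √(Z_0·R_L) = √(50 × 289) = √14450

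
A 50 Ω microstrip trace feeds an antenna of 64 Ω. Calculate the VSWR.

Γ = (64 − 50)/(64 + 50) = 0.123
VSWR = (1 + 0.123)/(1 − 0.123)

VSWR ≈ 1.28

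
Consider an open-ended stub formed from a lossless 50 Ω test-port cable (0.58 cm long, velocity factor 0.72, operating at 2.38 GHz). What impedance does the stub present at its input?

Z_in ≈ −j118 Ω

λ = v/f = 0.72·c / 2.38 GHz = 0.0908 m
βl = 2π·l/λ = 2π × 0.0639 = 23°
tan(βl) = 0.425
For an open-ended stub, Z_in = −jZ_0·cot(βl) = −jZ_0/tan(βl)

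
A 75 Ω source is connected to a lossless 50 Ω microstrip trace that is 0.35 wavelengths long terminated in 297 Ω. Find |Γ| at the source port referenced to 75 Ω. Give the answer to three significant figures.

βl = 2π × 0.35 = 126°
tan(βl) = -1.38
Z_in = Z_0·(Z_L + jZ_0·tanβl)/(Z_0 + jZ_L·tanβl) = 12.7 + j34.8 Ω
Γ_s = (Z_in − Z_s)/(Z_in + Z_s) = (-62.3 + j34.8)/(87.7 + j34.8), |Γ_s| = 0.757

|Γ| ≈ 0.757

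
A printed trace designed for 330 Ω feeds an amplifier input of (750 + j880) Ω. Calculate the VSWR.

Γ = (Z_L − Z_0)/(Z_L + Z_0) = (420 + j880)/(1080 + j880)
|Γ| = 975/1390 = 0.7
VSWR = (1 + |Γ|)/(1 − |Γ|) = 1.7/0.3

VSWR ≈ 5.67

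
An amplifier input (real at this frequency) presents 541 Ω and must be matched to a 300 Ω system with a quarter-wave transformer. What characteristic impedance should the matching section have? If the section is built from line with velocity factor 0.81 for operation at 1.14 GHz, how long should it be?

Z_qwt = √(Z_0·R_L) = √(300 × 541) = √162300
λ = 0.81·c/f = 0.213 m, so l = λ/4 = 0.0533 m

Z_qwt ≈ 403 Ω; length ≈ 5.33 cm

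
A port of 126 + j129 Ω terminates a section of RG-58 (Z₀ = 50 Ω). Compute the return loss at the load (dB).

Γ = (76 + j129)/(176 + j129), |Γ| = 0.686
RL = −20·log₁₀|Γ| = −20·log₁₀(0.686)

RL ≈ 3.27 dB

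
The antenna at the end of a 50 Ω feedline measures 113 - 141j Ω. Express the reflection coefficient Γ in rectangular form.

Γ = (Z_L − Z_0)/(Z_L + Z_0) = (63 − j141)/(163 − j141)

Γ ≈ 0.649 − j0.304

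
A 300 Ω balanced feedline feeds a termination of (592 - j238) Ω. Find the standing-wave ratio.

Γ = (Z_L − Z_0)/(Z_L + Z_0) = (292 − j238)/(892 − j238)
|Γ| = 377/923 = 0.408
VSWR = (1 + |Γ|)/(1 − |Γ|) = 1.41/0.592

VSWR ≈ 2.38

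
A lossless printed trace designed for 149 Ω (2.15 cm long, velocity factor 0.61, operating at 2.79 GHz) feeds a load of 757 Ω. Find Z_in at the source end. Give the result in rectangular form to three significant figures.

λ = v/f = 0.61·c / 2.79 GHz = 0.0656 m
βl = 2π·l/λ = 2π × 0.328 = 118°
tan(βl) = tan(118°) = -1.88
Z_in = Z_0·(Z_L + jZ_0·tanβl)/(Z_0 + jZ_L·tanβl)
     = 149·(757 − j280)/(149 − j1420)

Z_in ≈ 37.2 + j75.3 Ω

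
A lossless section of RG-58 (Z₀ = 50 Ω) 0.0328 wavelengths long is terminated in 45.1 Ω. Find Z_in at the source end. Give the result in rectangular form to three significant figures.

Z_in ≈ 45.5 + j1.88 Ω

βl = 2π × 0.0328 = 11.8°
tan(βl) = tan(11.8°) = 0.209
Z_in = Z_0·(Z_L + jZ_0·tanβl)/(Z_0 + jZ_L·tanβl)
     = 50·(45.1 + j10.5)/(50 + j9.43)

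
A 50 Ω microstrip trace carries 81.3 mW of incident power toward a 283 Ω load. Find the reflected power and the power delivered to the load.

Γ = (283 − 50)/(283 + 50) = 0.7
|Γ|² = 0.49
P_refl = |Γ|²·P_inc = 39.8 mW, P_del = (1 − |Γ|²)·P_inc = 41.5 mW

P_reflected ≈ 39.8 mW; P_delivered ≈ 41.5 mW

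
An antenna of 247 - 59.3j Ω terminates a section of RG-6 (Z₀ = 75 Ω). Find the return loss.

Γ = (172 − j59.3)/(322 − j59.3), |Γ| = 0.556
RL = −20·log₁₀|Γ| = −20·log₁₀(0.556)

RL ≈ 5.1 dB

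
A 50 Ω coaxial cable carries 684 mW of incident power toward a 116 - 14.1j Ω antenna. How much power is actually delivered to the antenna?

|Γ| = |(66 − j14.1)/(166 − j14.1)| = 0.405
|Γ|² = 0.164
P_refl = |Γ|²·P_inc = 112 mW, P_del = (1 − |Γ|²)·P_inc = 572 mW

P_delivered ≈ 572 mW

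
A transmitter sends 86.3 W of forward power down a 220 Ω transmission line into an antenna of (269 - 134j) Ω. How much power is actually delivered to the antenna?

P_delivered ≈ 79.5 W

|Γ| = |(49 − j134)/(489 − j134)| = 0.281
|Γ|² = 0.0792
P_refl = |Γ|²·P_inc = 6.83 W, P_del = (1 − |Γ|²)·P_inc = 79.5 W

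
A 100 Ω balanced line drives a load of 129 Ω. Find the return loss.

Γ = (129 − 100)/(129 + 100) = 0.127
RL = −20·log₁₀|Γ| = −20·log₁₀(0.127)

RL ≈ 17.9 dB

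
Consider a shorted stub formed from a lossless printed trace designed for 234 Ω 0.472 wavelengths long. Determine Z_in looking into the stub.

βl = 2π × 0.472 = 170°
tan(βl) = -0.178
For a shorted stub, Z_in = jZ_0·tan(βl)

Z_in ≈ −j41.6 Ω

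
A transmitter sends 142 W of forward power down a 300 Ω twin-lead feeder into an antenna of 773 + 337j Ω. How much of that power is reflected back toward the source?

P_reflected ≈ 37.9 W

|Γ| = |(473 + j337)/(1073 + j337)| = 0.516
|Γ|² = 0.267
P_refl = |Γ|²·P_inc = 37.9 W, P_del = (1 − |Γ|²)·P_inc = 104 W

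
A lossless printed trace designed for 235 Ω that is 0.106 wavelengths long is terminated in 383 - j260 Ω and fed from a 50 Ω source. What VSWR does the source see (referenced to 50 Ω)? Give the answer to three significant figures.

βl = 2π × 0.106 = 38.2°
tan(βl) = 0.786
Z_in = Z_0·(Z_L + jZ_0·tanβl)/(Z_0 + jZ_L·tanβl) = 121 − j123 Ω
Γ_s = (Z_in − Z_s)/(Z_in + Z_s) = (70.6 − j123)/(171 − j123), |Γ_s| = 0.674
VSWR = (1 + |Γ_s|)/(1 − |Γ_s|)

VSWR ≈ 5.14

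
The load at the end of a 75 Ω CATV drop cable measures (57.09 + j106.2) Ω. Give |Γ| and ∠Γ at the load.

Γ ≈ 0.635 ∠ 60.8°

Γ = (Z_L − Z_0)/(Z_L + Z_0) = (-17.91 + j106.2)/(132.1 + j106.2)
|Γ| = 108/169 = 0.635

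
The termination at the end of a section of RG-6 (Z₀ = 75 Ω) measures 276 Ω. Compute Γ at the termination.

Γ = 0.573

Γ = (Z_L − Z_0)/(Z_L + Z_0) = (276 − 75)/(276 + 75) = 201/351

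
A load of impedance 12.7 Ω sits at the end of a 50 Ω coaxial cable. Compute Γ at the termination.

Γ = (Z_L − Z_0)/(Z_L + Z_0) = (12.7 − 50)/(12.7 + 50) = -37.3/62.7

Γ = -0.595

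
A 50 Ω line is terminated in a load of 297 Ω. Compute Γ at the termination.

Γ = (Z_L − Z_0)/(Z_L + Z_0) = (297 − 50)/(297 + 50) = 247/347

Γ = 0.712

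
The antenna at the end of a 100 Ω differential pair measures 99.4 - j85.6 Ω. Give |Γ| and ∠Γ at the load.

Γ ≈ 0.394 ∠ -67.2°

Γ = (Z_L − Z_0)/(Z_L + Z_0) = (-0.6 − j85.6)/(199.4 − j85.6)
|Γ| = 85.6/217 = 0.394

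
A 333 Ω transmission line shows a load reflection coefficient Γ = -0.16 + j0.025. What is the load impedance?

Z_L ≈ 241 + j12.4 Ω

Z_L = Z_0·(1 + Γ)/(1 − Γ) = 333·(0.84 + j0.025)/(1.16 − j0.025)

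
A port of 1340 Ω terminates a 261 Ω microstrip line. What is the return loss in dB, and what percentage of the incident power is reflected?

RL ≈ 3.43 dB; 45.4% of incident power reflected

Γ = (1340 − 261)/(1340 + 261) = 0.674
RL = −20·log₁₀(0.674) = 3.43 dB
P_refl/P_inc = |Γ|² = 0.454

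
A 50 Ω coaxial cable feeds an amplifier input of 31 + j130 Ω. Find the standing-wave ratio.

VSWR ≈ 13.1

Γ = (Z_L − Z_0)/(Z_L + Z_0) = (-19 + j130)/(81 + j130)
|Γ| = 131/153 = 0.858
VSWR = (1 + |Γ|)/(1 − |Γ|) = 1.86/0.142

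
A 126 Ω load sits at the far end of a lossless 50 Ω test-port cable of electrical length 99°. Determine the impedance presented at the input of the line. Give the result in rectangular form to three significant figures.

tan(βl) = tan(99°) = -6.31
Z_in = Z_0·(Z_L + jZ_0·tanβl)/(Z_0 + jZ_L·tanβl)
     = 50·(126 − j316)/(50 − j796)

Z_in ≈ 20.3 + j6.65 Ω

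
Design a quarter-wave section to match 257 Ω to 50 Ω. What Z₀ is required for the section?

Z_qwt = √(Z_0·R_L) = √(50 × 257) = √12850

Z_qwt ≈ 113 Ω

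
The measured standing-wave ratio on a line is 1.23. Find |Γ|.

|Γ| ≈ 0.103

|Γ| = (S − 1)/(S + 1) = (1.23 − 1)/(1.23 + 1) = 0.23/2.23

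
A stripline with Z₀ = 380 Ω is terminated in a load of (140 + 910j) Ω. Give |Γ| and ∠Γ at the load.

Γ ≈ 0.898 ∠ 44.5°

Γ = (Z_L − Z_0)/(Z_L + Z_0) = (-240 + j910)/(520 + j910)
|Γ| = 941/1050 = 0.898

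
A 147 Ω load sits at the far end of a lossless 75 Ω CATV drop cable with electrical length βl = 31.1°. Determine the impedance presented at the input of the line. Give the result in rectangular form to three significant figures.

Z_in ≈ 83.6 − j53.6 Ω

tan(βl) = tan(31.1°) = 0.603
Z_in = Z_0·(Z_L + jZ_0·tanβl)/(Z_0 + jZ_L·tanβl)
     = 75·(147 + j45.2)/(75 + j88.7)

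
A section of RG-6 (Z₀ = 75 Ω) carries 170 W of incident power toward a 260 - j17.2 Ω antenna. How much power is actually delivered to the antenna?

P_delivered ≈ 118 W

|Γ| = |(185 − j17.2)/(335 − j17.2)| = 0.554
|Γ|² = 0.307
P_refl = |Γ|²·P_inc = 52.2 W, P_del = (1 − |Γ|²)·P_inc = 118 W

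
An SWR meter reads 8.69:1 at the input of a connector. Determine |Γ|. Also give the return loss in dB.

|Γ| ≈ 0.794; return loss ≈ 2.01 dB

|Γ| = (S − 1)/(S + 1) = (8.69 − 1)/(8.69 + 1) = 7.69/9.69
RL = −20·log₁₀|Γ| = −20·log₁₀(0.794)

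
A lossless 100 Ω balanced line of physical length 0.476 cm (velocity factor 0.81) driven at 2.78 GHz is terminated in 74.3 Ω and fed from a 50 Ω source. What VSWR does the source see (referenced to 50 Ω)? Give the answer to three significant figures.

λ = v/f = 0.81·c / 2.78 GHz = 0.0874 m
βl = 2π·l/λ = 2π × 0.0545 = 19.6°
tan(βl) = 0.356
Z_in = Z_0·(Z_L + jZ_0·tanβl)/(Z_0 + jZ_L·tanβl) = 78.2 + j14.9 Ω
Γ_s = (Z_in − Z_s)/(Z_in + Z_s) = (28.2 + j14.9)/(128 + j14.9), |Γ_s| = 0.247
VSWR = (1 + |Γ_s|)/(1 − |Γ_s|)

VSWR ≈ 1.66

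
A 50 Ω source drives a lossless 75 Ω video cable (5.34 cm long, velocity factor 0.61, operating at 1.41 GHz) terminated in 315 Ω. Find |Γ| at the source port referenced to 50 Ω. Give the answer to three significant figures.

|Γ| ≈ 0.685

λ = v/f = 0.61·c / 1.41 GHz = 0.13 m
βl = 2π·l/λ = 2π × 0.411 = 148°
tan(βl) = -0.622
Z_in = Z_0·(Z_L + jZ_0·tanβl)/(Z_0 + jZ_L·tanβl) = 55.8 + j99.2 Ω
Γ_s = (Z_in − Z_s)/(Z_in + Z_s) = (5.83 + j99.2)/(106 + j99.2), |Γ_s| = 0.685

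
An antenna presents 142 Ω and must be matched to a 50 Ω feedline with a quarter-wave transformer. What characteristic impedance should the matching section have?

Z_qwt ≈ 84.3 Ω

Z_qwt = √(Z_0·R_L) = √(50 × 142) = √7100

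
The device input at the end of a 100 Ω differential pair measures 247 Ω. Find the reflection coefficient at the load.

Γ = 0.424

Γ = (Z_L − Z_0)/(Z_L + Z_0) = (247 − 100)/(247 + 100) = 147/347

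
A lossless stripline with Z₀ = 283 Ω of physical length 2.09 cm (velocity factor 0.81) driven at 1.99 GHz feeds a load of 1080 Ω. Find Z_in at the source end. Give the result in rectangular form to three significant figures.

λ = v/f = 0.81·c / 1.99 GHz = 0.122 m
βl = 2π·l/λ = 2π × 0.171 = 61.6°
tan(βl) = tan(61.6°) = 1.85
Z_in = Z_0·(Z_L + jZ_0·tanβl)/(Z_0 + jZ_L·tanβl)
     = 283·(1080 + j524)/(283 + j2000)

Z_in ≈ 93.9 − j140 Ω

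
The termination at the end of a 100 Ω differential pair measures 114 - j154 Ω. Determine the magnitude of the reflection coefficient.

|Γ| ≈ 0.587

Γ = (Z_L − Z_0)/(Z_L + Z_0) = (14 − j154)/(214 − j154)
|Γ| = 155/264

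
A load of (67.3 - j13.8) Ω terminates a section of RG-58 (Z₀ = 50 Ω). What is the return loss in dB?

Γ = (17.3 − j13.8)/(117.3 − j13.8), |Γ| = 0.187
RL = −20·log₁₀|Γ| = −20·log₁₀(0.187)

RL ≈ 14.5 dB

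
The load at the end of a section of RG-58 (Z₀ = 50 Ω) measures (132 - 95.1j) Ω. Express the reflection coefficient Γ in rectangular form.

Γ = (Z_L − Z_0)/(Z_L + Z_0) = (82 − j95.1)/(182 − j95.1)

Γ ≈ 0.568 − j0.226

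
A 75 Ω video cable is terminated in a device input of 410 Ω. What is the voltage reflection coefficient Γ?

Γ = (Z_L − Z_0)/(Z_L + Z_0) = (410 − 75)/(410 + 75) = 335/485

Γ = 0.691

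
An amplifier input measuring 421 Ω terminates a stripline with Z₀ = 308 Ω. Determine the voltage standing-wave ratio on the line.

VSWR ≈ 1.37

Γ = (421 − 308)/(421 + 308) = 0.155
VSWR = (1 + 0.155)/(1 − 0.155)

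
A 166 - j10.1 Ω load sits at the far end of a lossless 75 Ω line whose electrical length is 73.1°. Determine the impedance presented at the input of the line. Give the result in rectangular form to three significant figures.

Z_in ≈ 35.6 − j15.7 Ω

tan(βl) = tan(73.1°) = 3.29
Z_in = Z_0·(Z_L + jZ_0·tanβl)/(Z_0 + jZ_L·tanβl)
     = 75·(166 + j237)/(108 + j546)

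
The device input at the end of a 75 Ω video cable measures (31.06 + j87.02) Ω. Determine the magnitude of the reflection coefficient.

|Γ| ≈ 0.711

Γ = (Z_L − Z_0)/(Z_L + Z_0) = (-43.94 + j87.02)/(106.1 + j87.02)
|Γ| = 97.5/137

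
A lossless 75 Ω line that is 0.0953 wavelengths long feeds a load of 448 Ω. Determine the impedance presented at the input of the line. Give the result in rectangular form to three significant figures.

Z_in ≈ 37.3 − j101 Ω

βl = 2π × 0.0953 = 34.3°
tan(βl) = tan(34.3°) = 0.682
Z_in = Z_0·(Z_L + jZ_0·tanβl)/(Z_0 + jZ_L·tanβl)
     = 75·(448 + j51.2)/(75 + j306)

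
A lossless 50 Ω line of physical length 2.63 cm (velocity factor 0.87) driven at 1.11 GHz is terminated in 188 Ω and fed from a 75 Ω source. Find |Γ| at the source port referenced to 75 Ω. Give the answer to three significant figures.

λ = v/f = 0.87·c / 1.11 GHz = 0.235 m
βl = 2π·l/λ = 2π × 0.112 = 40.3°
tan(βl) = 0.847
Z_in = Z_0·(Z_L + jZ_0·tanβl)/(Z_0 + jZ_L·tanβl) = 29 − j49.9 Ω
Γ_s = (Z_in − Z_s)/(Z_in + Z_s) = (-46 − j49.9)/(104 − j49.9), |Γ_s| = 0.589

|Γ| ≈ 0.589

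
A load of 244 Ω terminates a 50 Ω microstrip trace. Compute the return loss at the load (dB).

RL ≈ 3.61 dB

Γ = (244 − 50)/(244 + 50) = 0.66
RL = −20·log₁₀|Γ| = −20·log₁₀(0.66)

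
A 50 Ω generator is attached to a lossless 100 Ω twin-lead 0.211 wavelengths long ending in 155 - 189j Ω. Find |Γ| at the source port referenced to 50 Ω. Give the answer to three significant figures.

βl = 2π × 0.211 = 76°
tan(βl) = 4
Z_in = Z_0·(Z_L + jZ_0·tanβl)/(Z_0 + jZ_L·tanβl) = 23.6 + j7.56 Ω
Γ_s = (Z_in − Z_s)/(Z_in + Z_s) = (-26.4 + j7.56)/(73.6 + j7.56), |Γ_s| = 0.371

|Γ| ≈ 0.371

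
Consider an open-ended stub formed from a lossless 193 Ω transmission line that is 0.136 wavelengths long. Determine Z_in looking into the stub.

Z_in ≈ −j168 Ω

βl = 2π × 0.136 = 49°
tan(βl) = 1.15
For an open-ended stub, Z_in = −jZ_0·cot(βl) = −jZ_0/tan(βl)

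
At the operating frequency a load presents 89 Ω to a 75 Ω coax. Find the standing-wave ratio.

VSWR ≈ 1.19

Γ = (89 − 75)/(89 + 75) = 0.0854
VSWR = (1 + 0.0854)/(1 − 0.0854)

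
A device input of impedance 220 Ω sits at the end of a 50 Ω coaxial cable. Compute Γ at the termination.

Γ = (Z_L − Z_0)/(Z_L + Z_0) = (220 − 50)/(220 + 50) = 170/270

Γ = 0.63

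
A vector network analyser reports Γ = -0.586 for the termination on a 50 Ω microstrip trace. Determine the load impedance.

Z_L ≈ 13.1 Ω

Z_L = Z_0·(1 + Γ)/(1 − Γ) = 50·(0.414)/(1.59)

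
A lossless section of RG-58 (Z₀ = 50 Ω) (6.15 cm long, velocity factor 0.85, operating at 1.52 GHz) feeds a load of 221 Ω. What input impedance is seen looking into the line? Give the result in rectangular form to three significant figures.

λ = v/f = 0.85·c / 1.52 GHz = 0.168 m
βl = 2π·l/λ = 2π × 0.367 = 132°
tan(βl) = tan(132°) = -1.11
Z_in = Z_0·(Z_L + jZ_0·tanβl)/(Z_0 + jZ_L·tanβl)
     = 50·(221 − j55.6)/(50 − j246)

Z_in ≈ 19.7 + j41 Ω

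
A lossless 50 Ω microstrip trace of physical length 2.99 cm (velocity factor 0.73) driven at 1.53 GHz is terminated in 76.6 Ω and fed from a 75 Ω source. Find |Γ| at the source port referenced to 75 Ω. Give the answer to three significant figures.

|Γ| ≈ 0.382

λ = v/f = 0.73·c / 1.53 GHz = 0.143 m
βl = 2π·l/λ = 2π × 0.209 = 75.2°
tan(βl) = 3.78
Z_in = Z_0·(Z_L + jZ_0·tanβl)/(Z_0 + jZ_L·tanβl) = 33.9 − j7.36 Ω
Γ_s = (Z_in − Z_s)/(Z_in + Z_s) = (-41.1 − j7.36)/(109 − j7.36), |Γ_s| = 0.382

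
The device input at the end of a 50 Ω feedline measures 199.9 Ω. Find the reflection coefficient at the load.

Γ = (Z_L − Z_0)/(Z_L + Z_0) = (199.9 − 50)/(199.9 + 50) = 149.9/249.9

Γ = 0.6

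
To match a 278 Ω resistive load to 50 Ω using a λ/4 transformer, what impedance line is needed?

Z_qwt = √(Z_0·R_L) = √(50 × 278) = √13900

Z_qwt ≈ 118 Ω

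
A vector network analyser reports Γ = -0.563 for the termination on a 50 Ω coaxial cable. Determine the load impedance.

Z_L = Z_0·(1 + Γ)/(1 − Γ) = 50·(0.437)/(1.56)

Z_L ≈ 14 Ω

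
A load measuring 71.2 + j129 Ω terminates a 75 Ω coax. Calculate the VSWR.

VSWR ≈ 4.92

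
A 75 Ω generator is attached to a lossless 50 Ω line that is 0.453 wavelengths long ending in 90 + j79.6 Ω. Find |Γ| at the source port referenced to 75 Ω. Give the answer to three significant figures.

βl = 2π × 0.453 = 163°
tan(βl) = -0.304
Z_in = Z_0·(Z_L + jZ_0·tanβl)/(Z_0 + jZ_L·tanβl) = 39.3 + j57.9 Ω
Γ_s = (Z_in − Z_s)/(Z_in + Z_s) = (-35.7 + j57.9)/(114 + j57.9), |Γ_s| = 0.531

|Γ| ≈ 0.531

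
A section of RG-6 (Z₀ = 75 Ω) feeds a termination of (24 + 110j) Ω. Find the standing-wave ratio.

VSWR ≈ 10.1

Γ = (Z_L − Z_0)/(Z_L + Z_0) = (-51 + j110)/(99 + j110)
|Γ| = 121/148 = 0.819
VSWR = (1 + |Γ|)/(1 − |Γ|) = 1.82/0.181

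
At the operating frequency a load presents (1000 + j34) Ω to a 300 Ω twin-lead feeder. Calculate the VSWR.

VSWR ≈ 3.34

Γ = (Z_L − Z_0)/(Z_L + Z_0) = (700 + j34)/(1300 + j34)
|Γ| = 701/1300 = 0.539
VSWR = (1 + |Γ|)/(1 − |Γ|) = 1.54/0.461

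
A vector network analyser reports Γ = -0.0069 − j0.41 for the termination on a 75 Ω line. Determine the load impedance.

Z_L ≈ 52.8 − j52 Ω

Z_L = Z_0·(1 + Γ)/(1 − Γ) = 75·(0.993 − j0.41)/(1.01 + j0.41)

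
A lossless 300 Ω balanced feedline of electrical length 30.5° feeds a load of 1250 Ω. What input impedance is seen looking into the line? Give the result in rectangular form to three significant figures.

Z_in ≈ 240 − j412 Ω

tan(βl) = tan(30.5°) = 0.589
Z_in = Z_0·(Z_L + jZ_0·tanβl)/(Z_0 + jZ_L·tanβl)
     = 300·(1250 + j177)/(300 + j736)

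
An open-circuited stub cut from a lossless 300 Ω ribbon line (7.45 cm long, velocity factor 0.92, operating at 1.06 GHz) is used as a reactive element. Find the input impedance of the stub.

Z_in ≈ +j69.3 Ω

λ = v/f = 0.92·c / 1.06 GHz = 0.26 m
βl = 2π·l/λ = 2π × 0.286 = 103°
tan(βl) = -4.33
For an open-circuited stub, Z_in = −jZ_0·cot(βl) = −jZ_0/tan(βl)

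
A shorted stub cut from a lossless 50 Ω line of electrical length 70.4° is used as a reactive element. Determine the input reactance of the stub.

X_in ≈ 140 Ω (inductive)

tan(βl) = 2.81
For a shorted stub, Z_in = jZ_0·tan(βl)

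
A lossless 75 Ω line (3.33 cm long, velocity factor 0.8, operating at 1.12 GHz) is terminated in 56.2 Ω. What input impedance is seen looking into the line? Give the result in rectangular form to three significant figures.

λ = v/f = 0.8·c / 1.12 GHz = 0.214 m
βl = 2π·l/λ = 2π × 0.155 = 55.9°
tan(βl) = tan(55.9°) = 1.48
Z_in = Z_0·(Z_L + jZ_0·tanβl)/(Z_0 + jZ_L·tanβl)
     = 75·(56.2 + j111)/(75 + j83.1)

Z_in ≈ 80.4 + j21.8 Ω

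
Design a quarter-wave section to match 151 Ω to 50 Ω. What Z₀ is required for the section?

Z_qwt ≈ 86.9 Ω

Z_qwt = √(Z_0·R_L) = √(50 × 151) = √7550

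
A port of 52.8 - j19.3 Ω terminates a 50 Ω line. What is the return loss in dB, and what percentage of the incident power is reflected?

RL ≈ 14.6 dB; 3.48% of incident power reflected

Γ = (2.8 − j19.3)/(102.8 − j19.3), |Γ| = 0.186
RL = −20·log₁₀(0.186) = 14.6 dB
P_refl/P_inc = |Γ|² = 0.0348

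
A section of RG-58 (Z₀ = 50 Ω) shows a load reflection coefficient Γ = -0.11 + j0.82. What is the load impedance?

Z_L = Z_0·(1 + Γ)/(1 − Γ) = 50·(0.89 + j0.82)/(1.11 − j0.82)

Z_L ≈ 8.28 + j43.1 Ω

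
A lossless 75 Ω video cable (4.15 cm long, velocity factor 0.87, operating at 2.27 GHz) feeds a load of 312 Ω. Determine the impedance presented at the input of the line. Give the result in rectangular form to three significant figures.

λ = v/f = 0.87·c / 2.27 GHz = 0.115 m
βl = 2π·l/λ = 2π × 0.361 = 130°
tan(βl) = tan(130°) = -1.19
Z_in = Z_0·(Z_L + jZ_0·tanβl)/(Z_0 + jZ_L·tanβl)
     = 75·(312 − j89.6)/(75 − j373)

Z_in ≈ 29.5 + j56.9 Ω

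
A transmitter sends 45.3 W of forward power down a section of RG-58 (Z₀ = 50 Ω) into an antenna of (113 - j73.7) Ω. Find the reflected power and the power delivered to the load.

|Γ| = |(63 − j73.7)/(163 − j73.7)| = 0.542
|Γ|² = 0.294
P_refl = |Γ|²·P_inc = 13.3 W, P_del = (1 − |Γ|²)·P_inc = 32 W

P_reflected ≈ 13.3 W; P_delivered ≈ 32 W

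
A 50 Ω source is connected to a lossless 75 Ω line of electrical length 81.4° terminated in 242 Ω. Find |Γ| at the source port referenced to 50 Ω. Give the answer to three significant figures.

tan(βl) = 6.61
Z_in = Z_0·(Z_L + jZ_0·tanβl)/(Z_0 + jZ_L·tanβl) = 23.7 − j10.2 Ω
Γ_s = (Z_in − Z_s)/(Z_in + Z_s) = (-26.3 − j10.2)/(73.7 − j10.2), |Γ_s| = 0.379

|Γ| ≈ 0.379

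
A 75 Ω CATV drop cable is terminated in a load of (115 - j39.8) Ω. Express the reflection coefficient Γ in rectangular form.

Γ ≈ 0.244 − j0.158

Γ = (Z_L − Z_0)/(Z_L + Z_0) = (40 − j39.8)/(190 − j39.8)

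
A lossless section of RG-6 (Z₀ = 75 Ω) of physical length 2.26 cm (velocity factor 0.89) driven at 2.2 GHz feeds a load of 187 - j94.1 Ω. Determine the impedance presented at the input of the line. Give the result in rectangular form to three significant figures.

λ = v/f = 0.89·c / 2.2 GHz = 0.121 m
βl = 2π·l/λ = 2π × 0.186 = 67°
tan(βl) = tan(67°) = 2.36
Z_in = Z_0·(Z_L + jZ_0·tanβl)/(Z_0 + jZ_L·tanβl)
     = 75·(187 + j82.9)/(297 + j441)

Z_in ≈ 24.4 − j15.3 Ω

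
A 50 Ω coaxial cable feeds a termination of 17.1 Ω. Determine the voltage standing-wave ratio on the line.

VSWR ≈ 2.92

Γ = (17.1 − 50)/(17.1 + 50) = -0.49
VSWR = (1 + 0.49)/(1 − 0.49)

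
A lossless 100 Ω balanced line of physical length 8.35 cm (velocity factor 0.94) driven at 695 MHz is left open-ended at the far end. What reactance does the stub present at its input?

X_in ≈ -28.5 Ω (capacitive)

λ = v/f = 0.94·c / 695 MHz = 0.406 m
βl = 2π·l/λ = 2π × 0.206 = 74.1°
tan(βl) = 3.51
For an open-ended stub, Z_in = −jZ_0·cot(βl) = −jZ_0/tan(βl)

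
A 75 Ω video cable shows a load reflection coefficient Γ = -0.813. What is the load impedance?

Z_L ≈ 7.74 Ω

Z_L = Z_0·(1 + Γ)/(1 − Γ) = 75·(0.187)/(1.81)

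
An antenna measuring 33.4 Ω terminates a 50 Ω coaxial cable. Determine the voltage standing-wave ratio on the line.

VSWR ≈ 1.5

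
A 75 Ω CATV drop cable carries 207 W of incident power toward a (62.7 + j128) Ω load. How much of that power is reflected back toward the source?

|Γ| = |(-12.3 + j128)/(137.7 + j128)| = 0.684
|Γ|² = 0.468
P_refl = |Γ|²·P_inc = 96.8 W, P_del = (1 − |Γ|²)·P_inc = 110 W

P_reflected ≈ 96.8 W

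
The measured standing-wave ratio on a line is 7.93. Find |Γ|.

|Γ| = (S − 1)/(S + 1) = (7.93 − 1)/(7.93 + 1) = 6.93/8.93

|Γ| ≈ 0.776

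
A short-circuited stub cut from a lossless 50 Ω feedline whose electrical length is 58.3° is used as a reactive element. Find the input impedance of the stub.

tan(βl) = 1.62
For a short-circuited stub, Z_in = jZ_0·tan(βl)

Z_in ≈ +j81 Ω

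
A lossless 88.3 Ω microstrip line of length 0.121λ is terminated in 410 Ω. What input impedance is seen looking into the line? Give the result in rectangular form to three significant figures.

βl = 2π × 0.121 = 43.6°
tan(βl) = tan(43.6°) = 0.951
Z_in = Z_0·(Z_L + jZ_0·tanβl)/(Z_0 + jZ_L·tanβl)
     = 88.3·(410 + j84)/(88.3 + j390)

Z_in ≈ 38.1 − j84.2 Ω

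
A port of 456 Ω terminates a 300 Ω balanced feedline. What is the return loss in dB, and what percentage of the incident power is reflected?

RL ≈ 13.7 dB; 4.26% of incident power reflected

Γ = (456 − 300)/(456 + 300) = 0.206
RL = −20·log₁₀(0.206) = 13.7 dB
P_refl/P_inc = |Γ|² = 0.0426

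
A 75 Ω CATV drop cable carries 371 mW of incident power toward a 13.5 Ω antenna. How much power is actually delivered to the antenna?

Γ = (13.5 − 75)/(13.5 + 75) = -0.695
|Γ|² = 0.483
P_refl = |Γ|²·P_inc = 179 mW, P_del = (1 − |Γ|²)·P_inc = 192 mW

P_delivered ≈ 192 mW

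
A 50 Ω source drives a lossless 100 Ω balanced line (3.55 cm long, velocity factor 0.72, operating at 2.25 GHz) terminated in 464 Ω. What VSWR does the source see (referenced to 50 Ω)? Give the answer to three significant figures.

VSWR ≈ 5.68

λ = v/f = 0.72·c / 2.25 GHz = 0.096 m
βl = 2π·l/λ = 2π × 0.37 = 133°
tan(βl) = -1.07
Z_in = Z_0·(Z_L + jZ_0·tanβl)/(Z_0 + jZ_L·tanβl) = 38.9 + j85.8 Ω
Γ_s = (Z_in − Z_s)/(Z_in + Z_s) = (-11.1 + j85.8)/(88.9 + j85.8), |Γ_s| = 0.7
VSWR = (1 + |Γ_s|)/(1 − |Γ_s|)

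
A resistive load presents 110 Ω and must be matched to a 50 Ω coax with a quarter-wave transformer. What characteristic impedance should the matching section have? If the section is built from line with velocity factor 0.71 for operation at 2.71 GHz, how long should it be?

Z_qwt ≈ 74.2 Ω; length ≈ 1.96 cm

Z_qwt = √(Z_0·R_L) = √(50 × 110) = √5500
λ = 0.71·c/f = 0.0786 m, so l = λ/4 = 0.0196 m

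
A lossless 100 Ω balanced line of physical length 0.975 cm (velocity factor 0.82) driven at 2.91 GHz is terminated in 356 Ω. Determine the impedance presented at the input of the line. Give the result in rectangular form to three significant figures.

λ = v/f = 0.82·c / 2.91 GHz = 0.0845 m
βl = 2π·l/λ = 2π × 0.115 = 41.5°
tan(βl) = tan(41.5°) = 0.885
Z_in = Z_0·(Z_L + jZ_0·tanβl)/(Z_0 + jZ_L·tanβl)
     = 100·(356 + j88.5)/(100 + j315)

Z_in ≈ 58.1 − j94.5 Ω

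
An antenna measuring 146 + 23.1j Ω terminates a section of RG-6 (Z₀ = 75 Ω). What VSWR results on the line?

Γ = (Z_L − Z_0)/(Z_L + Z_0) = (71 + j23.1)/(221 + j23.1)
|Γ| = 74.7/222 = 0.336
VSWR = (1 + |Γ|)/(1 − |Γ|) = 1.34/0.664

VSWR ≈ 2.01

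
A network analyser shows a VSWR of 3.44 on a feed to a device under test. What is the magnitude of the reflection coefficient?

|Γ| ≈ 0.55

|Γ| = (S − 1)/(S + 1) = (3.44 − 1)/(3.44 + 1) = 2.44/4.44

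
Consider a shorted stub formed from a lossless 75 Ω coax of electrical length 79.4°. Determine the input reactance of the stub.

tan(βl) = 5.34
For a shorted stub, Z_in = jZ_0·tan(βl)

X_in ≈ 401 Ω (inductive)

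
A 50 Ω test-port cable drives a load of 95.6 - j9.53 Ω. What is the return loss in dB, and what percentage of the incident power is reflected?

Γ = (45.6 − j9.53)/(145.6 − j9.53), |Γ| = 0.319
RL = −20·log₁₀(0.319) = 9.92 dB
P_refl/P_inc = |Γ|² = 0.102

RL ≈ 9.92 dB; 10.2% of incident power reflected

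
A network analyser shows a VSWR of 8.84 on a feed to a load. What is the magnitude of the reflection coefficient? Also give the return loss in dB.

|Γ| = (S − 1)/(S + 1) = (8.84 − 1)/(8.84 + 1) = 7.84/9.84
RL = −20·log₁₀|Γ| = −20·log₁₀(0.797)

|Γ| ≈ 0.797; return loss ≈ 1.97 dB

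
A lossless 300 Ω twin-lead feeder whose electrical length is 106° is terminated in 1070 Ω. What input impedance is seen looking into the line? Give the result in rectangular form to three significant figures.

tan(βl) = tan(106°) = -3.49
Z_in = Z_0·(Z_L + jZ_0·tanβl)/(Z_0 + jZ_L·tanβl)
     = 300·(1070 − j1050)/(300 − j3730)

Z_in ≈ 90.4 + j78.8 Ω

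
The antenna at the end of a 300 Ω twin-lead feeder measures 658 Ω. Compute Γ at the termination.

Γ = (Z_L − Z_0)/(Z_L + Z_0) = (658 − 300)/(658 + 300) = 358/958

Γ = 0.374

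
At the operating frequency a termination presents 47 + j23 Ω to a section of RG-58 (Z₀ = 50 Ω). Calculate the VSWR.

VSWR ≈ 1.61

Γ = (Z_L − Z_0)/(Z_L + Z_0) = (-3 + j23)/(97 + j23)
|Γ| = 23.2/99.7 = 0.233
VSWR = (1 + |Γ|)/(1 − |Γ|) = 1.23/0.767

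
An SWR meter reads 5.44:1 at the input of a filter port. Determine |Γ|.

|Γ| ≈ 0.689

|Γ| = (S − 1)/(S + 1) = (5.44 − 1)/(5.44 + 1) = 4.44/6.44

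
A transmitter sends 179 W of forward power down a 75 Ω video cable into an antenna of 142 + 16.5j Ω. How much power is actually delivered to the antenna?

P_delivered ≈ 161 W

|Γ| = |(67 + j16.5)/(217 + j16.5)| = 0.317
|Γ|² = 0.101
P_refl = |Γ|²·P_inc = 18 W, P_del = (1 − |Γ|²)·P_inc = 161 W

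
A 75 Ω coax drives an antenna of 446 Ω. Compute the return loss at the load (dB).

RL ≈ 2.95 dB

Γ = (446 − 75)/(446 + 75) = 0.712
RL = −20·log₁₀|Γ| = −20·log₁₀(0.712)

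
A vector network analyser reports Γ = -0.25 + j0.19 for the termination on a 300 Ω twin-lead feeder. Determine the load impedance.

Z_L = Z_0·(1 + Γ)/(1 − Γ) = 300·(0.75 + j0.19)/(1.25 − j0.19)

Z_L ≈ 169 + j71.3 Ω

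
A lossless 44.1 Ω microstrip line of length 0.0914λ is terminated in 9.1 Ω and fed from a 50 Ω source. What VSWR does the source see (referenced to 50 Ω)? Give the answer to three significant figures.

βl = 2π × 0.0914 = 32.9°
tan(βl) = 0.647
Z_in = Z_0·(Z_L + jZ_0·tanβl)/(Z_0 + jZ_L·tanβl) = 12.7 + j26.8 Ω
Γ_s = (Z_in − Z_s)/(Z_in + Z_s) = (-37.3 + j26.8)/(62.7 + j26.8), |Γ_s| = 0.674
VSWR = (1 + |Γ_s|)/(1 − |Γ_s|)

VSWR ≈ 5.14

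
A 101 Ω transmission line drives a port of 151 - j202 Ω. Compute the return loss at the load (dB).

RL ≈ 3.82 dB

Γ = (50 − j202)/(252 − j202), |Γ| = 0.644
RL = −20·log₁₀|Γ| = −20·log₁₀(0.644)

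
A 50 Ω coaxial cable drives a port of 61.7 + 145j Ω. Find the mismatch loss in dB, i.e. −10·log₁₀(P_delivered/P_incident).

mismatch loss ≈ 4.34 dB

Γ = (11.7 + j145)/(111.7 + j145), |Γ| = 0.795
|Γ|² = 0.632, so P_del/P_inc = 1 − |Γ|² = 0.368
ML = −10·log₁₀(1 − |Γ|²)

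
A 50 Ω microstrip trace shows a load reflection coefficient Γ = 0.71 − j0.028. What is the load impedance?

Z_L = Z_0·(1 + Γ)/(1 − Γ) = 50·(1.71 − j0.028)/(0.29 + j0.028)

Z_L ≈ 292 − j33 Ω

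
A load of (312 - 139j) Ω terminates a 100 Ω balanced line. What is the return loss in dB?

Γ = (212 − j139)/(412 − j139), |Γ| = 0.583
RL = −20·log₁₀|Γ| = −20·log₁₀(0.583)

RL ≈ 4.69 dB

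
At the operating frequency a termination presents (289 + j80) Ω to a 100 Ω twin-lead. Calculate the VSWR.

Γ = (Z_L − Z_0)/(Z_L + Z_0) = (189 + j80)/(389 + j80)
|Γ| = 205/397 = 0.517
VSWR = (1 + |Γ|)/(1 − |Γ|) = 1.52/0.483

VSWR ≈ 3.14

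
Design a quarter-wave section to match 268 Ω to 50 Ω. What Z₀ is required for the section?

Z_qwt = √(Z_0·R_L) = √(50 × 268) = √13400

Z_qwt ≈ 116 Ω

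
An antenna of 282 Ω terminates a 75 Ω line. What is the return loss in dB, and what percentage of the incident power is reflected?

RL ≈ 4.73 dB; 33.6% of incident power reflected

Γ = (282 − 75)/(282 + 75) = 0.58
RL = −20·log₁₀(0.58) = 4.73 dB
P_refl/P_inc = |Γ|² = 0.336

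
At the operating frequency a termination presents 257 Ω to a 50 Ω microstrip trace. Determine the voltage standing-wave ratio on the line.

Γ = (257 − 50)/(257 + 50) = 0.674
VSWR = (1 + 0.674)/(1 − 0.674)

VSWR ≈ 5.14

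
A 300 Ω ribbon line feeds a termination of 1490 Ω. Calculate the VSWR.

Γ = (1490 − 300)/(1490 + 300) = 0.665
VSWR = (1 + 0.665)/(1 − 0.665)

VSWR ≈ 4.97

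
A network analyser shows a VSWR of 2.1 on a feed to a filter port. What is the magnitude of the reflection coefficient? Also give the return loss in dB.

|Γ| ≈ 0.355; return loss ≈ 9 dB

|Γ| = (S − 1)/(S + 1) = (2.1 − 1)/(2.1 + 1) = 1.1/3.1
RL = −20·log₁₀|Γ| = −20·log₁₀(0.355)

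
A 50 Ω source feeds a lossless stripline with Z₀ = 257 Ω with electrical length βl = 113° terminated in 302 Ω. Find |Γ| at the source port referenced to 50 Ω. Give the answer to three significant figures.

tan(βl) = -2.36
Z_in = Z_0·(Z_L + jZ_0·tanβl)/(Z_0 + jZ_L·tanβl) = 228 + j26.6 Ω
Γ_s = (Z_in − Z_s)/(Z_in + Z_s) = (178 + j26.6)/(278 + j26.6), |Γ_s| = 0.645

|Γ| ≈ 0.645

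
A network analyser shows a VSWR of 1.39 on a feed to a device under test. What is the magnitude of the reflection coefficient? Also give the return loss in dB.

|Γ| = (S − 1)/(S + 1) = (1.39 − 1)/(1.39 + 1) = 0.39/2.39
RL = −20·log₁₀|Γ| = −20·log₁₀(0.163)

|Γ| ≈ 0.163; return loss ≈ 15.7 dB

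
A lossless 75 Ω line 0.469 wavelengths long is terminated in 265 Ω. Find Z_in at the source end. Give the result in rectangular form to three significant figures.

βl = 2π × 0.469 = 169°
tan(βl) = tan(169°) = -0.197
Z_in = Z_0·(Z_L + jZ_0·tanβl)/(Z_0 + jZ_L·tanβl)
     = 75·(265 − j14.8)/(75 − j52.3)

Z_in ≈ 185 + j114 Ω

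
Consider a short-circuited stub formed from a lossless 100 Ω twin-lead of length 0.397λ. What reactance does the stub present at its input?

βl = 2π × 0.397 = 143°
tan(βl) = -0.756
For a short-circuited stub, Z_in = jZ_0·tan(βl)

X_in ≈ -75.6 Ω (capacitive)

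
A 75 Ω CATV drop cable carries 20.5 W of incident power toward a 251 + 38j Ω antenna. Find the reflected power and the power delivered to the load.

P_reflected ≈ 6.17 W; P_delivered ≈ 14.3 W

|Γ| = |(176 + j38)/(326 + j38)| = 0.549
|Γ|² = 0.301
P_refl = |Γ|²·P_inc = 6.17 W, P_del = (1 − |Γ|²)·P_inc = 14.3 W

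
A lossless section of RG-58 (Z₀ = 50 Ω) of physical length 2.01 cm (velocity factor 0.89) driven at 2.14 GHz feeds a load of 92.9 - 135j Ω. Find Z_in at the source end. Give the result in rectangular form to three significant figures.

Z_in ≈ 8.9 − j15.3 Ω

λ = v/f = 0.89·c / 2.14 GHz = 0.125 m
βl = 2π·l/λ = 2π × 0.161 = 58°
tan(βl) = tan(58°) = 1.6
Z_in = Z_0·(Z_L + jZ_0·tanβl)/(Z_0 + jZ_L·tanβl)
     = 50·(92.9 − j55)/(266 + j149)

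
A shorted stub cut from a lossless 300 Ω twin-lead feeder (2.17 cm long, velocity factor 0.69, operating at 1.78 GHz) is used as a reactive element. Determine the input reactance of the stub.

λ = v/f = 0.69·c / 1.78 GHz = 0.116 m
βl = 2π·l/λ = 2π × 0.187 = 67.2°
tan(βl) = 2.38
For a shorted stub, Z_in = jZ_0·tan(βl)

X_in ≈ 713 Ω (inductive)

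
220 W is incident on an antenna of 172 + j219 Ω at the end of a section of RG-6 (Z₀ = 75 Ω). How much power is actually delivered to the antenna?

P_delivered ≈ 104 W

|Γ| = |(97 + j219)/(247 + j219)| = 0.726
|Γ|² = 0.526
P_refl = |Γ|²·P_inc = 116 W, P_del = (1 − |Γ|²)·P_inc = 104 W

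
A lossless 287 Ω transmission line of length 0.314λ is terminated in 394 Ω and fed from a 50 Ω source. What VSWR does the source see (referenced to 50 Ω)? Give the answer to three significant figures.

VSWR ≈ 4.76

βl = 2π × 0.314 = 113°
tan(βl) = -2.35
Z_in = Z_0·(Z_L + jZ_0·tanβl)/(Z_0 + jZ_L·tanβl) = 225 + j52.3 Ω
Γ_s = (Z_in − Z_s)/(Z_in + Z_s) = (175 + j52.3)/(275 + j52.3), |Γ_s| = 0.653
VSWR = (1 + |Γ_s|)/(1 − |Γ_s|)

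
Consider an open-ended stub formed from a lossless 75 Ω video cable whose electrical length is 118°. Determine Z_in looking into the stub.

tan(βl) = -1.88
For an open-ended stub, Z_in = −jZ_0·cot(βl) = −jZ_0/tan(βl)

Z_in ≈ +j39.9 Ω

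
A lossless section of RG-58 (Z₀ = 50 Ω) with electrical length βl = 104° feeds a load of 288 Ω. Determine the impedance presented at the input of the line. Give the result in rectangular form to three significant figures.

tan(βl) = tan(104°) = -4.01
Z_in = Z_0·(Z_L + jZ_0·tanβl)/(Z_0 + jZ_L·tanβl)
     = 50·(288 − j201)/(50 − j1160)

Z_in ≈ 9.2 + j12.1 Ω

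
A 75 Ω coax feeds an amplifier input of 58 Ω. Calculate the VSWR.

Γ = (58 − 75)/(58 + 75) = -0.128
VSWR = (1 + 0.128)/(1 − 0.128)

VSWR ≈ 1.29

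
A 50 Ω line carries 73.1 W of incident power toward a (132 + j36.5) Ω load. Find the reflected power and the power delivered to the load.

P_reflected ≈ 17.1 W; P_delivered ≈ 56 W

|Γ| = |(82 + j36.5)/(182 + j36.5)| = 0.484
|Γ|² = 0.234
P_refl = |Γ|²·P_inc = 17.1 W, P_del = (1 − |Γ|²)·P_inc = 56 W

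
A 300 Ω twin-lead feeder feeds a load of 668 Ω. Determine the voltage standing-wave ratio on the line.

Γ = (668 − 300)/(668 + 300) = 0.38
VSWR = (1 + 0.38)/(1 − 0.38)

VSWR ≈ 2.23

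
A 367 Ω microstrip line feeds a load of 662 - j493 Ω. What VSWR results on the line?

Γ = (Z_L − Z_0)/(Z_L + Z_0) = (295 − j493)/(1029 − j493)
|Γ| = 575/1140 = 0.504
VSWR = (1 + |Γ|)/(1 − |Γ|) = 1.5/0.496

VSWR ≈ 3.03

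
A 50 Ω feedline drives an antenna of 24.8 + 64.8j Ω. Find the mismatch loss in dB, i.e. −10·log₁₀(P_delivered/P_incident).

Γ = (-25.2 + j64.8)/(74.8 + j64.8), |Γ| = 0.703
|Γ|² = 0.494, so P_del/P_inc = 1 − |Γ|² = 0.506
ML = −10·log₁₀(1 − |Γ|²)

mismatch loss ≈ 2.95 dB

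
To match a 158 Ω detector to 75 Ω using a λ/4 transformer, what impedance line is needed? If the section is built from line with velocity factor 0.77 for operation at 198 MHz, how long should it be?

Z_qwt = √(Z_0·R_L) = √(75 × 158) = √11850
λ = 0.77·c/f = 1.17 m, so l = λ/4 = 0.292 m

Z_qwt ≈ 109 Ω; length ≈ 29.2 cm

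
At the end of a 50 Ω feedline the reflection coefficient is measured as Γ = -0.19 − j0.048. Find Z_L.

Z_L = Z_0·(1 + Γ)/(1 − Γ) = 50·(0.81 − j0.048)/(1.19 + j0.048)

Z_L ≈ 33.9 − j3.38 Ω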